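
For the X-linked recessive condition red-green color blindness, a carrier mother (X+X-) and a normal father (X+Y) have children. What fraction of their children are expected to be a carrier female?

Cross: X+X- × X+Y
Offspring: 1 X+X+, 1 X+Y, 1 X+X-, 1 X-Y
Probability of a carrier female: 1/4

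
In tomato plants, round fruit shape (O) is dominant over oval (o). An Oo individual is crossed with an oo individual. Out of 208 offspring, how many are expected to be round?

Punnett square for Oo × oo:
Offspring genotypes: 2 Oo, 2 oo
round: 2, oval: 2
round: 2 out of 4 → fraction 1/2
Expected count = 1/2 × 208 = 104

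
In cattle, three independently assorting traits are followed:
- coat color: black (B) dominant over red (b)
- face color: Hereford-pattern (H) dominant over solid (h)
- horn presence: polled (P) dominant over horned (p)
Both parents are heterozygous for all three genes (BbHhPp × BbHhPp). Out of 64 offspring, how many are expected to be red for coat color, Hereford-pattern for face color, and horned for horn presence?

Trihybrid cross: BbHhPp × BbHhPp
Each trait segregates independently with a 3:1 phenotypic ratio, so each gene contributes 3/4 (dominant) or 1/4 (recessive).
Target: red (coat color), Hereford-pattern (face color), horned (horn presence)
Probability = product of independent per-trait probabilities
= 1/4 × 3/4 × 1/4 = 3/64
Expected count = 3/64 × 64 = 3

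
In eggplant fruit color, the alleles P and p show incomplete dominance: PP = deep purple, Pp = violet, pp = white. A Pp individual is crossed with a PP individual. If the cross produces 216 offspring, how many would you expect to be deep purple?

Punnett square for Pp × PP:
Offspring genotypes: 2 PP, 2 Pp
Phenotype counts: 2 deep purple, 2 violet
deep purple: 2 out of 4 → fraction 1/2
Expected count = 1/2 × 216 = 108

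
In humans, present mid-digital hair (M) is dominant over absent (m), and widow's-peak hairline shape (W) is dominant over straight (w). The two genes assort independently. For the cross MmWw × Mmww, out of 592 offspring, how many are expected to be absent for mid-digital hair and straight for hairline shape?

Dihybrid cross MmWw × Mmww — consider each gene separately:
mid-digital hair: Mm × Mm → 1 MM, 2 Mm, 1 mm → 3 M_ : 1 mm (out of 4)
hairline shape: Ww × ww → 2 Ww, 2 ww → 2 W_ : 2 ww (out of 4)
Looking for: absent (mm) and straight (ww)
P(absent) = 1/4, P(straight) = 2/4
P(both) = 1/4 × 2/4 = 2/16 = 1/8
Expected count = 1/8 × 592 = 74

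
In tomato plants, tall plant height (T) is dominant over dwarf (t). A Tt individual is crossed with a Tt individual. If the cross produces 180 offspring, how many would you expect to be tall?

Punnett square for Tt × Tt:
Offspring genotypes: 1 TT, 2 Tt, 1 tt
tall: 3, dwarf: 1
tall: 3 out of 4 → fraction 3/4
Expected count = 3/4 × 180 = 135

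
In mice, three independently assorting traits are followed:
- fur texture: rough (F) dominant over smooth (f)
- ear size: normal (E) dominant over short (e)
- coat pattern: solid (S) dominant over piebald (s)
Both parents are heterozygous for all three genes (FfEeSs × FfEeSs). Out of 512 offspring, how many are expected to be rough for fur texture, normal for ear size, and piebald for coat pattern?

Trihybrid cross: FfEeSs × FfEeSs
Each trait segregates independently with a 3:1 phenotypic ratio, so each gene contributes 3/4 (dominant) or 1/4 (recessive).
Target: rough (fur texture), normal (ear size), piebald (coat pattern)
Probability = product of independent per-trait probabilities
= 3/4 × 3/4 × 1/4 = 9/64
Expected count = 9/64 × 512 = 72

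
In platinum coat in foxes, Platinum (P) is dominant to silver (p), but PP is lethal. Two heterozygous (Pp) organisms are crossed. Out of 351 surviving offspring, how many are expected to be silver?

Cross: Pp × Pp
Punnett square offspring (before lethality): 1 PP, 2 Pp, 1 pp
The PP genotype is lethal (embryos die); surviving offspring: 2 Pp, 1 pp
silver: 1 out of 3 → fraction 1/3
Expected count = 1/3 × 351 = 117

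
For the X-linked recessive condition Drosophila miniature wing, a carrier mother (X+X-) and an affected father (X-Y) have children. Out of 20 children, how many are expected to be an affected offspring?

Cross: X+X- × X-Y
Offspring: 1 X+X-, 1 X+Y, 1 X-X-, 1 X-Y
Probability of an affected offspring: 2/4 = 1/2
Expected count = 1/2 × 20 = 10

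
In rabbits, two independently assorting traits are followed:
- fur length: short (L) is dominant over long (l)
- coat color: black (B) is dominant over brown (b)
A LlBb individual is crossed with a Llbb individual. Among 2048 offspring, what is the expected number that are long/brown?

Dihybrid cross LlBb × Llbb — consider each gene separately:
fur length: Ll × Ll → 1 LL, 2 Ll, 1 ll → 3 L_ : 1 ll (out of 4)
coat color: Bb × bb → 2 Bb, 2 bb → 2 B_ : 2 bb (out of 4)
Combine (counts out of 4 × 4 = 16): short/black (L_B_) = 3×2 = 6; short/brown (L_bb) = 3×2 = 6; long/black (llB_) = 1×2 = 2; long/brown (llbb) = 1×2 = 2
Phenotype counts (out of 16): 6 short/black, 6 short/brown, 2 long/black, 2 long/brown
long/brown: 2 out of 16 → fraction 1/8
Expected count = 1/8 × 2048 = 256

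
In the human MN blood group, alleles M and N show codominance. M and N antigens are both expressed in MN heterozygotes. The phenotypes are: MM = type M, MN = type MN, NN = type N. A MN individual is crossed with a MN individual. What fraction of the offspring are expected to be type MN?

Punnett square for MN × MN:
Offspring genotypes: 1 MM, 2 MN, 1 NN
Phenotype counts: 1 type M, 2 type MN, 1 type N
type MN: 2 out of 4
Probability: 2/4 = 1/2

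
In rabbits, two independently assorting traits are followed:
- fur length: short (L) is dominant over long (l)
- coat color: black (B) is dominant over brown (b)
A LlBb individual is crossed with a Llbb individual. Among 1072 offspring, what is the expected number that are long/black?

Dihybrid cross LlBb × Llbb — consider each gene separately:
fur length: Ll × Ll → 1 LL, 2 Ll, 1 ll → 3 L_ : 1 ll (out of 4)
coat color: Bb × bb → 2 Bb, 2 bb → 2 B_ : 2 bb (out of 4)
Combine (counts out of 4 × 4 = 16): short/black (L_B_) = 3×2 = 6; short/brown (L_bb) = 3×2 = 6; long/black (llB_) = 1×2 = 2; long/brown (llbb) = 1×2 = 2
Phenotype counts (out of 16): 6 short/black, 6 short/brown, 2 long/black, 2 long/brown
long/black: 2 out of 16 → fraction 1/8
Expected count = 1/8 × 1072 = 134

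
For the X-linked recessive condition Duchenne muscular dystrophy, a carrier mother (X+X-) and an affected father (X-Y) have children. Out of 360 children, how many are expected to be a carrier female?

Cross: X+X- × X-Y
Offspring: 1 X+X-, 1 X+Y, 1 X-X-, 1 X-Y
Probability of a carrier female: 1/4
Expected count = 1/4 × 360 = 90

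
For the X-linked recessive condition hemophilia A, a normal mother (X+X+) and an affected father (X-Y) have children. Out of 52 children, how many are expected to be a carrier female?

Cross: X+X+ × X-Y
Offspring: 2 X+X-, 2 X+Y
Probability of a carrier female: 2/4 = 1/2
Expected count = 1/2 × 52 = 26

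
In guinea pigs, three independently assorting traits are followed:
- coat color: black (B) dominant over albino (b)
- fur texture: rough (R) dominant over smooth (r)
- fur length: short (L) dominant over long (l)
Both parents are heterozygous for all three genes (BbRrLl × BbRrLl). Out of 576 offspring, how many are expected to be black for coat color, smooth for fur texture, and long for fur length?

Trihybrid cross: BbRrLl × BbRrLl
Each trait segregates independently with a 3:1 phenotypic ratio, so each gene contributes 3/4 (dominant) or 1/4 (recessive).
Target: black (coat color), smooth (fur texture), long (fur length)
Probability = product of independent per-trait probabilities
= 3/4 × 1/4 × 1/4 = 3/64
Expected count = 3/64 × 576 = 27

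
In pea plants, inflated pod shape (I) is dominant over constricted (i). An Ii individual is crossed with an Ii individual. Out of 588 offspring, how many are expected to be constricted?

Punnett square for Ii × Ii:
Offspring genotypes: 1 II, 2 Ii, 1 ii
inflated: 3, constricted: 1
constricted: 1 out of 4 → fraction 1/4
Expected count = 1/4 × 588 = 147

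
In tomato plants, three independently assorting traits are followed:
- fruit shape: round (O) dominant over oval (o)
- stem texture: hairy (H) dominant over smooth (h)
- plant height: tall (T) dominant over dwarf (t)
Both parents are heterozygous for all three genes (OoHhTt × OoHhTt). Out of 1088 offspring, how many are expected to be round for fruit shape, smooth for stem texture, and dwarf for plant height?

Trihybrid cross: OoHhTt × OoHhTt
Each trait segregates independently with a 3:1 phenotypic ratio, so each gene contributes 3/4 (dominant) or 1/4 (recessive).
Target: round (fruit shape), smooth (stem texture), dwarf (plant height)
Probability = product of independent per-trait probabilities
= 3/4 × 1/4 × 1/4 = 3/64
Expected count = 3/64 × 1088 = 51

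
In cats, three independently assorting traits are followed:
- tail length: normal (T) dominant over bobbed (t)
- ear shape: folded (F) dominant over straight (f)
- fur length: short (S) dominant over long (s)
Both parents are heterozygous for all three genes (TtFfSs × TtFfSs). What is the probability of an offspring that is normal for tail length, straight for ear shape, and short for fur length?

Trihybrid cross: TtFfSs × TtFfSs
Each trait segregates independently with a 3:1 phenotypic ratio, so each gene contributes 3/4 (dominant) or 1/4 (recessive).
Target: normal (tail length), straight (ear shape), short (fur length)
Probability = product of independent per-trait probabilities
= 3/4 × 1/4 × 3/4 = 9/64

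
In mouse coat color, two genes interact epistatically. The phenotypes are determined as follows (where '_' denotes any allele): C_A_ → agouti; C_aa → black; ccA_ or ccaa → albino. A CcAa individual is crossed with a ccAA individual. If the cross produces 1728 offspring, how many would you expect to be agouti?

Cross: CcAa × ccAA — consider each gene separately:
C gene: Cc × cc → 2 Cc, 2 cc → 2 C_ : 2 cc (out of 4)
A gene: Aa × AA → 2 AA, 2 Aa → 4 A_ (out of 4)
Genotype classes (out of 4 × 4 = 16): C_A_ = 2×4 = 8; ccA_ = 2×4 = 8
Apply the phenotype rules: C_A_ (8) → agouti; ccA_ (8) → albino
Phenotype counts (out of 16): 8 agouti, 8 albino
agouti: 8 out of 16 → fraction 1/2
Expected count = 1/2 × 1728 = 864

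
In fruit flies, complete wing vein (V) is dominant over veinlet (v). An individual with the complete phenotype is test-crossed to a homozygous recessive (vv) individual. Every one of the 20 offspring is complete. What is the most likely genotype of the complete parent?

Test cross: ? × vv
All offspring are complete.
If the unknown parent were heterozygous (Vv), about half of 20 offspring would be veinlet; none are. The unknown parent is most likely homozygous dominant (VV).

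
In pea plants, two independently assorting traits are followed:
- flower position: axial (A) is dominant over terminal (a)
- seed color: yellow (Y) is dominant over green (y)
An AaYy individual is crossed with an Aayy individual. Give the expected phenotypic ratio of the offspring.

Dihybrid cross AaYy × Aayy — consider each gene separately:
flower position: Aa × Aa → 1 AA, 2 Aa, 1 aa → 3 A_ : 1 aa (out of 4)
seed color: Yy × yy → 2 Yy, 2 yy → 2 Y_ : 2 yy (out of 4)
Combine (counts out of 4 × 4 = 16): axial/yellow (A_Y_) = 3×2 = 6; axial/green (A_yy) = 3×2 = 6; terminal/yellow (aaY_) = 1×2 = 2; terminal/green (aayy) = 1×2 = 2
Phenotype counts (out of 16): 6 axial/yellow, 6 axial/green, 2 terminal/yellow, 2 terminal/green
Ratio: 3 axial/yellow : 3 axial/green : 1 terminal/yellow : 1 terminal/green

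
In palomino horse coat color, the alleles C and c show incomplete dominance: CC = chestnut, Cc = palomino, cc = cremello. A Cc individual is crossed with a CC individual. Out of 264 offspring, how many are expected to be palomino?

Punnett square for Cc × CC:
Offspring genotypes: 2 CC, 2 Cc
Phenotype counts: 2 chestnut, 2 palomino
palomino: 2 out of 4 → fraction 1/2
Expected count = 1/2 × 264 = 132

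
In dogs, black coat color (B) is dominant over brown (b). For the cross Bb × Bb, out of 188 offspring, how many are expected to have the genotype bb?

Punnett square for Bb × Bb:
Offspring genotypes: 1 BB, 2 Bb, 1 bb
Total offspring: 4
Count with target: 1
Probability: 1/4
Expected count = 1/4 × 188 = 47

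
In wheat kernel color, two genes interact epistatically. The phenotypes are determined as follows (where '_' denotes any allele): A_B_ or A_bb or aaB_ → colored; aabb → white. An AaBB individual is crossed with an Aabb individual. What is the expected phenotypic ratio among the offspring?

Cross: AaBB × Aabb — consider each gene separately:
A gene: Aa × Aa → 1 AA, 2 Aa, 1 aa → 3 A_ : 1 aa (out of 4)
B gene: BB × bb → 4 Bb → 4 B_ (out of 4)
Genotype classes (out of 4 × 4 = 16): A_B_ = 3×4 = 12; aaB_ = 1×4 = 4
Apply the phenotype rules: A_B_ (12) + aaB_ (4) → colored
Phenotype counts (out of 16): 16 colored
Ratio: all colored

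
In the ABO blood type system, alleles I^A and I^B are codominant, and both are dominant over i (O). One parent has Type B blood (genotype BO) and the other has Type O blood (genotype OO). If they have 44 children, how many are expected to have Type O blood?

Cross: BO × OO
Possible offspring genotypes: 2 BO, 2 OO
Blood type counts: 2 Type B, 2 Type O
Probability of Type O: 2/4 = 1/2
Expected count = 1/2 × 44 = 22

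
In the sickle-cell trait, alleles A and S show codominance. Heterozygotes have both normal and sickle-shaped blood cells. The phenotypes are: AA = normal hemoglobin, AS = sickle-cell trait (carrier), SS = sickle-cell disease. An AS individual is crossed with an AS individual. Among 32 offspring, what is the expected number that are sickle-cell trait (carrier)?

Punnett square for AS × AS:
Offspring genotypes: 1 AA, 2 AS, 1 SS
Phenotype counts: 1 normal hemoglobin, 2 sickle-cell trait (carrier), 1 sickle-cell disease
sickle-cell trait (carrier): 2 out of 4 → fraction 1/2
Expected count = 1/2 × 32 = 16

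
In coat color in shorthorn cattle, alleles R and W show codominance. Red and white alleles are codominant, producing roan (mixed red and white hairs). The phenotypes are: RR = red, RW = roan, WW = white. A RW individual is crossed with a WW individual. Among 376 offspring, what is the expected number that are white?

Punnett square for RW × WW:
Offspring genotypes: 2 RW, 2 WW
Phenotype counts: 2 roan, 2 white
white: 2 out of 4 → fraction 1/2
Expected count = 1/2 × 376 = 188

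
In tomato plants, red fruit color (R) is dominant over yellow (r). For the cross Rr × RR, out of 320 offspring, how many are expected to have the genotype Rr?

Punnett square for Rr × RR:
Offspring genotypes: 2 RR, 2 Rr
Total offspring: 4
Count with target: 2
Probability: 2/4 = 1/2
Expected count = 1/2 × 320 = 160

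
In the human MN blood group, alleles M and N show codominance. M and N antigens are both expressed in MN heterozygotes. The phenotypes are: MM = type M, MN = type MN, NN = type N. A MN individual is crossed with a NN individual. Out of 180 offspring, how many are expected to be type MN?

Punnett square for MN × NN:
Offspring genotypes: 2 MN, 2 NN
Phenotype counts: 2 type MN, 2 type N
type MN: 2 out of 4 → fraction 1/2
Expected count = 1/2 × 180 = 90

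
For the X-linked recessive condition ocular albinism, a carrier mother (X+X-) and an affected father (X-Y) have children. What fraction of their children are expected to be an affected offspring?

Cross: X+X- × X-Y
Offspring: 1 X+X-, 1 X+Y, 1 X-X-, 1 X-Y
Probability of an affected offspring: 2/4 = 1/2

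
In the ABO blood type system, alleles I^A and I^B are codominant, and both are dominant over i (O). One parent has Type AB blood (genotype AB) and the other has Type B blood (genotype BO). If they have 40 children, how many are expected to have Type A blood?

Cross: AB × BO
Possible offspring genotypes: 1 AB, 1 AO, 1 BB, 1 BO
Blood type counts: 1 Type AB, 1 Type A, 2 Type B
Probability of Type A: 1/4
Expected count = 1/4 × 40 = 10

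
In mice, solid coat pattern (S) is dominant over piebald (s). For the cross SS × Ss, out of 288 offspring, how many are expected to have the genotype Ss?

Punnett square for SS × Ss:
Offspring genotypes: 2 SS, 2 Ss
Total offspring: 4
Count with target: 2
Probability: 2/4 = 1/2
Expected count = 1/2 × 288 = 144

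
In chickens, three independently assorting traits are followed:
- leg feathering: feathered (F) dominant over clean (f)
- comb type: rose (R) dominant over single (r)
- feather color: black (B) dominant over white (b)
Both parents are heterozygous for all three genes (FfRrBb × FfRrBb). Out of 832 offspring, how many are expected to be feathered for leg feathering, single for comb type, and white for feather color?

Trihybrid cross: FfRrBb × FfRrBb
Each trait segregates independently with a 3:1 phenotypic ratio, so each gene contributes 3/4 (dominant) or 1/4 (recessive).
Target: feathered (leg feathering), single (comb type), white (feather color)
Probability = product of independent per-trait probabilities
= 3/4 × 1/4 × 1/4 = 3/64
Expected count = 3/64 × 832 = 39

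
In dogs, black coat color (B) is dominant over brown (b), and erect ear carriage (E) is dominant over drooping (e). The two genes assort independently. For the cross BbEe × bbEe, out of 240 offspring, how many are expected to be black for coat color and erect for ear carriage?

Dihybrid cross BbEe × bbEe — consider each gene separately:
coat color: Bb × bb → 2 Bb, 2 bb → 2 B_ : 2 bb (out of 4)
ear carriage: Ee × Ee → 1 EE, 2 Ee, 1 ee → 3 E_ : 1 ee (out of 4)
Looking for: black (B_) and erect (E_)
P(black) = 2/4, P(erect) = 3/4
P(both) = 2/4 × 3/4 = 6/16 = 3/8
Expected count = 3/8 × 240 = 90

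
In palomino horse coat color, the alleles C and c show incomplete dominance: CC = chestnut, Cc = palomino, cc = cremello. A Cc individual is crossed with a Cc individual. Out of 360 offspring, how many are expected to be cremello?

Punnett square for Cc × Cc:
Offspring genotypes: 1 CC, 2 Cc, 1 cc
Phenotype counts: 1 chestnut, 2 palomino, 1 cremello
cremello: 1 out of 4 → fraction 1/4
Expected count = 1/4 × 360 = 90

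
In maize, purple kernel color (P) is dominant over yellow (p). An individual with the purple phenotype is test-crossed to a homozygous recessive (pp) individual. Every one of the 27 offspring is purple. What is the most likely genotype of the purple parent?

Test cross: ? × pp
All offspring are purple.
If the unknown parent were heterozygous (Pp), about half of 27 offspring would be yellow; none are. The unknown parent is most likely homozygous dominant (PP).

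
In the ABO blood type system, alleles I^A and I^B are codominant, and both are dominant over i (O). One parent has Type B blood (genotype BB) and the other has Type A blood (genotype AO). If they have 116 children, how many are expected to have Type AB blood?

Cross: BB × AO
Possible offspring genotypes: 2 AB, 2 BO
Blood type counts: 2 Type AB, 2 Type B
Probability of Type AB: 2/4 = 1/2
Expected count = 1/2 × 116 = 58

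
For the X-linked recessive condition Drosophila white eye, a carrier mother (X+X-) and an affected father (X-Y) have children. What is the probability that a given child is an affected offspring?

Cross: X+X- × X-Y
Offspring: 1 X+X-, 1 X+Y, 1 X-X-, 1 X-Y
Probability of an affected offspring: 2/4 = 1/2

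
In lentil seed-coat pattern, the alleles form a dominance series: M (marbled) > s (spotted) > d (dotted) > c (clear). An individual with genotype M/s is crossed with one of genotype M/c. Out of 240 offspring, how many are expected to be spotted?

Cross: M/s × M/c
Allele dominance: M > s > d > c
Offspring genotypes: 1 M/M, 1 M/c, 1 M/s, 1 s/c
Phenotype counts: 3 marbled, 1 spotted
spotted: 1 out of 4 → fraction 1/4
Expected count = 1/4 × 240 = 60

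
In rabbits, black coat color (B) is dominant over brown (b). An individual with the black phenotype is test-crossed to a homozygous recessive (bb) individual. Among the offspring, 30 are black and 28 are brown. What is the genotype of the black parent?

Test cross: ? × bb
Offspring: 30 black, 28 brown — approximately 1:1.
A 1:1 ratio in a test cross indicates the unknown parent is heterozygous (Bb).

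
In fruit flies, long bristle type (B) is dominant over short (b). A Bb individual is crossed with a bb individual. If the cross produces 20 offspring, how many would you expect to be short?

Punnett square for Bb × bb:
Offspring genotypes: 2 Bb, 2 bb
long: 2, short: 2
short: 2 out of 4 → fraction 1/2
Expected count = 1/2 × 20 = 10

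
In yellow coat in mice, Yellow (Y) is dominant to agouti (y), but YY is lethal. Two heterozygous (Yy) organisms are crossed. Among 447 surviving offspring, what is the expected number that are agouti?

Cross: Yy × Yy
Punnett square offspring (before lethality): 1 YY, 2 Yy, 1 yy
The YY genotype is lethal (embryos die); surviving offspring: 2 Yy, 1 yy
agouti: 1 out of 3 → fraction 1/3
Expected count = 1/3 × 447 = 149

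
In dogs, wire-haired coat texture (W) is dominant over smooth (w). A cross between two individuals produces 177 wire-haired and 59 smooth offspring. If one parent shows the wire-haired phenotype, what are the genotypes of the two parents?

Observed offspring: 177 wire-haired, 59 smooth
The observed ratio simplifies to 3:1. Smooth (ww) offspring appear, so each parent must contribute one w allele. The parent stated to show wire-haired carries W, so it is Ww. The other parent is then either Ww or ww: Ww × ww would give a 1:1 split, whereas Ww × Ww gives 3:1 — matching the data. So both parents are heterozygous (Ww × Ww).
Parent genotypes: Ww × Ww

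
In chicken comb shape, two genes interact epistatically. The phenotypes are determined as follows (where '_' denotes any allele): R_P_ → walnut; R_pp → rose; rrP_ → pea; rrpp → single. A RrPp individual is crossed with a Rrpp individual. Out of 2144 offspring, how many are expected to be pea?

Cross: RrPp × Rrpp — consider each gene separately:
R gene: Rr × Rr → 1 RR, 2 Rr, 1 rr → 3 R_ : 1 rr (out of 4)
P gene: Pp × pp → 2 Pp, 2 pp → 2 P_ : 2 pp (out of 4)
Genotype classes (out of 4 × 4 = 16): R_P_ = 3×2 = 6; R_pp = 3×2 = 6; rrP_ = 1×2 = 2; rrpp = 1×2 = 2
Apply the phenotype rules: R_P_ (6) → walnut; R_pp (6) → rose; rrP_ (2) → pea; rrpp (2) → single
Phenotype counts (out of 16): 6 walnut, 6 rose, 2 pea, 2 single
pea: 2 out of 16 → fraction 1/8
Expected count = 1/8 × 2144 = 268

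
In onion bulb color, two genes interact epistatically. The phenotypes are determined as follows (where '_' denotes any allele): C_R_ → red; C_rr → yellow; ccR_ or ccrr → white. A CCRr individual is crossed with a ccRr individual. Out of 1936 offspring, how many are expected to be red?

Cross: CCRr × ccRr — consider each gene separately:
C gene: CC × cc → 4 Cc → 4 C_ (out of 4)
R gene: Rr × Rr → 1 RR, 2 Rr, 1 rr → 3 R_ : 1 rr (out of 4)
Genotype classes (out of 4 × 4 = 16): C_R_ = 4×3 = 12; C_rr = 4×1 = 4
Apply the phenotype rules: C_R_ (12) → red; C_rr (4) → yellow
Phenotype counts (out of 16): 12 red, 4 yellow
red: 12 out of 16 → fraction 3/4
Expected count = 3/4 × 1936 = 1452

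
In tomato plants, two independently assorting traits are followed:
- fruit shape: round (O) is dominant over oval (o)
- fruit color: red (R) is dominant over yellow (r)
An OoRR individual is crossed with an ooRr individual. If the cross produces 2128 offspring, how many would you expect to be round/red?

Dihybrid cross OoRR × ooRr — consider each gene separately:
fruit shape: Oo × oo → 2 Oo, 2 oo → 2 O_ : 2 oo (out of 4)
fruit color: RR × Rr → 2 RR, 2 Rr → 4 R_ (out of 4)
Combine (counts out of 4 × 4 = 16): round/red (O_R_) = 2×4 = 8; oval/red (ooR_) = 2×4 = 8
Phenotype counts (out of 16): 8 round/red, 8 oval/red
round/red: 8 out of 16 → fraction 1/2
Expected count = 1/2 × 2128 = 1064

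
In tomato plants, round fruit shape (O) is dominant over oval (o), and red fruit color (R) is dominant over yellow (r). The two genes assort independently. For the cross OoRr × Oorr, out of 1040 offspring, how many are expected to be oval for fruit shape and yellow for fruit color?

Dihybrid cross OoRr × Oorr — consider each gene separately:
fruit shape: Oo × Oo → 1 OO, 2 Oo, 1 oo → 3 O_ : 1 oo (out of 4)
fruit color: Rr × rr → 2 Rr, 2 rr → 2 R_ : 2 rr (out of 4)
Looking for: oval (oo) and yellow (rr)
P(oval) = 1/4, P(yellow) = 2/4
P(both) = 1/4 × 2/4 = 2/16 = 1/8
Expected count = 1/8 × 1040 = 130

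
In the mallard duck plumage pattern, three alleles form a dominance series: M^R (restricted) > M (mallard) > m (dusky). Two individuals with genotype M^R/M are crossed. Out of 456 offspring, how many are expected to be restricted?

Cross: M^R/M × M^R/M
Allele dominance: M^R > M > m
Offspring genotypes: 1 M^R/M^R, 2 M^R/M, 1 M/M
Phenotype counts: 3 restricted, 1 mallard
restricted: 3 out of 4 → fraction 3/4
Expected count = 3/4 × 456 = 342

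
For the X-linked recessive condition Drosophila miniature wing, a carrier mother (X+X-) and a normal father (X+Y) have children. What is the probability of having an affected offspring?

Cross: X+X- × X+Y
Offspring: 1 X+X+, 1 X+Y, 1 X+X-, 1 X-Y
Probability of an affected offspring: 1/4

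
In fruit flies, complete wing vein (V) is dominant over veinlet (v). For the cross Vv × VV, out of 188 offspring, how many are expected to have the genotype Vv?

Punnett square for Vv × VV:
Offspring genotypes: 2 VV, 2 Vv
Total offspring: 4
Count with target: 2
Probability: 2/4 = 1/2
Expected count = 1/2 × 188 = 94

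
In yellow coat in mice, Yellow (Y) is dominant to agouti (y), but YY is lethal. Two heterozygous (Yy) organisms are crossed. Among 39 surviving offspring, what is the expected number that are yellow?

Cross: Yy × Yy
Punnett square offspring (before lethality): 1 YY, 2 Yy, 1 yy
The YY genotype is lethal (embryos die); surviving offspring: 2 Yy, 1 yy
yellow: 2 out of 3 → fraction 2/3
Expected count = 2/3 × 39 = 26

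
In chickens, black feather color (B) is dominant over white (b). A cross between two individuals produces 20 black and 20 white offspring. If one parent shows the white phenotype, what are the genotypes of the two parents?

Observed offspring: 20 black, 20 white
The observed ratio simplifies to 1:1. One parent shows white, so its genotype must be bb. A 1:1 offspring split requires the other parent to be heterozygous (Bb).
Parent genotypes: bb × Bb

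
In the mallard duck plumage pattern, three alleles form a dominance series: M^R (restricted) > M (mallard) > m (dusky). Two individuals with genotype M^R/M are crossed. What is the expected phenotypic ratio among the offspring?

Cross: M^R/M × M^R/M
Allele dominance: M^R > M > m
Offspring genotypes: 1 M^R/M^R, 2 M^R/M, 1 M/M
Phenotype counts: 3 restricted, 1 mallard
Ratio: 3 restricted : 1 mallard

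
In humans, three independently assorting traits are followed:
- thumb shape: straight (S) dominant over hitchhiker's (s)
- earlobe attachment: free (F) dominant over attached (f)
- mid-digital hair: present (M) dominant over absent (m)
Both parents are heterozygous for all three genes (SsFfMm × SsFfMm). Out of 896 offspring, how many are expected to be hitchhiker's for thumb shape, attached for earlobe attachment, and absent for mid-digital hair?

Trihybrid cross: SsFfMm × SsFfMm
Each trait segregates independently with a 3:1 phenotypic ratio, so each gene contributes 3/4 (dominant) or 1/4 (recessive).
Target: hitchhiker's (thumb shape), attached (earlobe attachment), absent (mid-digital hair)
Probability = product of independent per-trait probabilities
= 1/4 × 1/4 × 1/4 = 1/64
Expected count = 1/64 × 896 = 14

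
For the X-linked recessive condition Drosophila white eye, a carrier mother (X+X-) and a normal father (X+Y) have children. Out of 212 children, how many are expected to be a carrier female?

Cross: X+X- × X+Y
Offspring: 1 X+X+, 1 X+Y, 1 X+X-, 1 X-Y
Probability of a carrier female: 1/4
Expected count = 1/4 × 212 = 53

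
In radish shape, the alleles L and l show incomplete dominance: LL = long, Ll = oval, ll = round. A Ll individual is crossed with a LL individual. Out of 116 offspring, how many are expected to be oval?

Punnett square for Ll × LL:
Offspring genotypes: 2 LL, 2 Ll
Phenotype counts: 2 long, 2 oval
oval: 2 out of 4 → fraction 1/2
Expected count = 1/2 × 116 = 58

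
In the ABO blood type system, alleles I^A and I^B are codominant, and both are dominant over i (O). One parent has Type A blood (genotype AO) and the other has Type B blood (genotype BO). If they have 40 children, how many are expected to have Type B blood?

Cross: AO × BO
Possible offspring genotypes: 1 AB, 1 AO, 1 BO, 1 OO
Blood type counts: 1 Type AB, 1 Type A, 1 Type B, 1 Type O
Probability of Type B: 1/4
Expected count = 1/4 × 40 = 10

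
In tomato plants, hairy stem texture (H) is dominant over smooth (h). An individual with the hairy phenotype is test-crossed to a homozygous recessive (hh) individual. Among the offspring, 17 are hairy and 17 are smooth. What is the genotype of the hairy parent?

Test cross: ? × hh
Offspring: 17 hairy, 17 smooth — approximately 1:1.
A 1:1 ratio in a test cross indicates the unknown parent is heterozygous (Hh).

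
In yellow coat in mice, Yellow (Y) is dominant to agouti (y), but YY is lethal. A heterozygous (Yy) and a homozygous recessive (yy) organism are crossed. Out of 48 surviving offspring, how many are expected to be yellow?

Cross: Yy × yy
Punnett square offspring (before lethality): 2 Yy, 2 yy
No YY offspring are produced in this cross.
yellow: 2 out of 4 → fraction 1/2
Expected count = 1/2 × 48 = 24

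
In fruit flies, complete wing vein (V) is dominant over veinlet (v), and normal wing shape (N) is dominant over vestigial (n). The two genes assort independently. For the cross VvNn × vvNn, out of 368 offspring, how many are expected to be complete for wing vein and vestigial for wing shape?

Dihybrid cross VvNn × vvNn — consider each gene separately:
wing vein: Vv × vv → 2 Vv, 2 vv → 2 V_ : 2 vv (out of 4)
wing shape: Nn × Nn → 1 NN, 2 Nn, 1 nn → 3 N_ : 1 nn (out of 4)
Looking for: complete (V_) and vestigial (nn)
P(complete) = 2/4, P(vestigial) = 1/4
P(both) = 2/4 × 1/4 = 2/16 = 1/8
Expected count = 1/8 × 368 = 46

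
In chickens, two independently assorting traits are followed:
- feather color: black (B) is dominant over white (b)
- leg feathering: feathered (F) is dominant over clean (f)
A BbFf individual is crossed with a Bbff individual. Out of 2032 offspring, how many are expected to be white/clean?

Dihybrid cross BbFf × Bbff — consider each gene separately:
feather color: Bb × Bb → 1 BB, 2 Bb, 1 bb → 3 B_ : 1 bb (out of 4)
leg feathering: Ff × ff → 2 Ff, 2 ff → 2 F_ : 2 ff (out of 4)
Combine (counts out of 4 × 4 = 16): black/feathered (B_F_) = 3×2 = 6; black/clean (B_ff) = 3×2 = 6; white/feathered (bbF_) = 1×2 = 2; white/clean (bbff) = 1×2 = 2
Phenotype counts (out of 16): 6 black/feathered, 6 black/clean, 2 white/feathered, 2 white/clean
white/clean: 2 out of 16 → fraction 1/8
Expected count = 1/8 × 2032 = 254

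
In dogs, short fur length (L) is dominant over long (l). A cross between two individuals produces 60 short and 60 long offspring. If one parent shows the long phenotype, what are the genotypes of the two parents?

Observed offspring: 60 short, 60 long
The observed ratio simplifies to 1:1. One parent shows long, so its genotype must be ll. A 1:1 offspring split requires the other parent to be heterozygous (Ll).
Parent genotypes: ll × Ll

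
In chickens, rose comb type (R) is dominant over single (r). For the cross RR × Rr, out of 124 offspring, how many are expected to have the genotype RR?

Punnett square for RR × Rr:
Offspring genotypes: 2 RR, 2 Rr
Total offspring: 4
Count with target: 2
Probability: 2/4 = 1/2
Expected count = 1/2 × 124 = 62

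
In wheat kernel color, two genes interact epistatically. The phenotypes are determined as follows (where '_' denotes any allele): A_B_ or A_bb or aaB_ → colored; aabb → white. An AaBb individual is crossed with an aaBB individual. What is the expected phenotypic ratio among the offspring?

Cross: AaBb × aaBB — consider each gene separately:
A gene: Aa × aa → 2 Aa, 2 aa → 2 A_ : 2 aa (out of 4)
B gene: Bb × BB → 2 BB, 2 Bb → 4 B_ (out of 4)
Genotype classes (out of 4 × 4 = 16): A_B_ = 2×4 = 8; aaB_ = 2×4 = 8
Apply the phenotype rules: A_B_ (8) + aaB_ (8) → colored
Phenotype counts (out of 16): 16 colored
Ratio: all colored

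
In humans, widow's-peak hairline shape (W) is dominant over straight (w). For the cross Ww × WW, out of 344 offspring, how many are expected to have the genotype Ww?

Punnett square for Ww × WW:
Offspring genotypes: 2 WW, 2 Ww
Total offspring: 4
Count with target: 2
Probability: 2/4 = 1/2
Expected count = 1/2 × 344 = 172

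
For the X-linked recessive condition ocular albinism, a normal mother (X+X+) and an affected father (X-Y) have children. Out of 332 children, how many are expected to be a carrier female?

Cross: X+X+ × X-Y
Offspring: 2 X+X-, 2 X+Y
Probability of a carrier female: 2/4 = 1/2
Expected count = 1/2 × 332 = 166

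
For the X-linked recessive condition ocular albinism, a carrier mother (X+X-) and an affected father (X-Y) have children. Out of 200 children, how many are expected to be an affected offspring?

Cross: X+X- × X-Y
Offspring: 1 X+X-, 1 X+Y, 1 X-X-, 1 X-Y
Probability of an affected offspring: 2/4 = 1/2
Expected count = 1/2 × 200 = 100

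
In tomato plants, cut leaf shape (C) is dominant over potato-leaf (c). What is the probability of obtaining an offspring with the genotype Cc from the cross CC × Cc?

Punnett square for CC × Cc:
Offspring genotypes: 2 CC, 2 Cc
Total offspring: 4
Count with target: 2
Probability: 2/4 = 1/2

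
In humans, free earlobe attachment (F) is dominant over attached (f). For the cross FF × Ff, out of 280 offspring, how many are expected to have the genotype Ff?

Punnett square for FF × Ff:
Offspring genotypes: 2 FF, 2 Ff
Total offspring: 4
Count with target: 2
Probability: 2/4 = 1/2
Expected count = 1/2 × 280 = 140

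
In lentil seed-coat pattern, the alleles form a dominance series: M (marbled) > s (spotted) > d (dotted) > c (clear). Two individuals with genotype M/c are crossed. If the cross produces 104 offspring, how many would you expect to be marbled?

Cross: M/c × M/c
Allele dominance: M > s > d > c
Offspring genotypes: 1 M/M, 2 M/c, 1 c/c
Phenotype counts: 3 marbled, 1 clear
marbled: 3 out of 4 → fraction 3/4
Expected count = 3/4 × 104 = 78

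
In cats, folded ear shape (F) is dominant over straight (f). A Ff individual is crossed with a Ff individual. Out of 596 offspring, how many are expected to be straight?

Punnett square for Ff × Ff:
Offspring genotypes: 1 FF, 2 Ff, 1 ff
folded: 3, straight: 1
straight: 1 out of 4 → fraction 1/4
Expected count = 1/4 × 596 = 149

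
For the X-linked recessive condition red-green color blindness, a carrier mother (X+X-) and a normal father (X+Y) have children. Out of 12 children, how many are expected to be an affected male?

Cross: X+X- × X+Y
Offspring: 1 X+X+, 1 X+Y, 1 X+X-, 1 X-Y
Probability of an affected male: 1/4
Expected count = 1/4 × 12 = 3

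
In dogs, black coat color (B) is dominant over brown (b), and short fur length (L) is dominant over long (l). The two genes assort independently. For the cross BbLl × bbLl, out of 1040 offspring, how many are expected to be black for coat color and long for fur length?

Dihybrid cross BbLl × bbLl — consider each gene separately:
coat color: Bb × bb → 2 Bb, 2 bb → 2 B_ : 2 bb (out of 4)
fur length: Ll × Ll → 1 LL, 2 Ll, 1 ll → 3 L_ : 1 ll (out of 4)
Looking for: black (B_) and long (ll)
P(black) = 2/4, P(long) = 1/4
P(both) = 2/4 × 1/4 = 2/16 = 1/8
Expected count = 1/8 × 1040 = 130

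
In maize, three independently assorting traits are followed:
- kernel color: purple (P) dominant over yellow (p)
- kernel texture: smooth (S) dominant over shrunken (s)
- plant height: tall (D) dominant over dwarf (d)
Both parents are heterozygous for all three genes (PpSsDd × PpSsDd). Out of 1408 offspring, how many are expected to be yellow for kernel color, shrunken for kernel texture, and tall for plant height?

Trihybrid cross: PpSsDd × PpSsDd
Each trait segregates independently with a 3:1 phenotypic ratio, so each gene contributes 3/4 (dominant) or 1/4 (recessive).
Target: yellow (kernel color), shrunken (kernel texture), tall (plant height)
Probability = product of independent per-trait probabilities
= 1/4 × 1/4 × 3/4 = 3/64
Expected count = 3/64 × 1408 = 66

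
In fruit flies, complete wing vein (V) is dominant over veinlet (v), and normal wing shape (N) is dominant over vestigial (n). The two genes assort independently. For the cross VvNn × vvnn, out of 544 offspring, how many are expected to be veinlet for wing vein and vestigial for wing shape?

Dihybrid cross VvNn × vvnn — consider each gene separately:
wing vein: Vv × vv → 2 Vv, 2 vv → 2 V_ : 2 vv (out of 4)
wing shape: Nn × nn → 2 Nn, 2 nn → 2 N_ : 2 nn (out of 4)
Looking for: veinlet (vv) and vestigial (nn)
P(veinlet) = 2/4, P(vestigial) = 2/4
P(both) = 2/4 × 2/4 = 4/16 = 1/4
Expected count = 1/4 × 544 = 136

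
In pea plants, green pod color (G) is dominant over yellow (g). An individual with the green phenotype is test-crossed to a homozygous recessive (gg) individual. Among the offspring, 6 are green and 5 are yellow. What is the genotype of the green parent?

Test cross: ? × gg
Offspring: 6 green, 5 yellow — approximately 1:1.
A 1:1 ratio in a test cross indicates the unknown parent is heterozygous (Gg).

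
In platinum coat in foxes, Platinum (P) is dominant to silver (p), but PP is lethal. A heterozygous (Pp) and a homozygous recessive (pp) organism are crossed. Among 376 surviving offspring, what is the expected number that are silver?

Cross: Pp × pp
Punnett square offspring (before lethality): 2 Pp, 2 pp
No PP offspring are produced in this cross.
silver: 2 out of 4 → fraction 1/2
Expected count = 1/2 × 376 = 188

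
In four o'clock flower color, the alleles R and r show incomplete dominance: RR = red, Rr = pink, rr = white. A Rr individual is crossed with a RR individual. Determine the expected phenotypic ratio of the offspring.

Punnett square for Rr × RR:
Offspring genotypes: 2 RR, 2 Rr
Phenotype counts: 2 red, 2 pink
Ratio: 1 red : 1 pink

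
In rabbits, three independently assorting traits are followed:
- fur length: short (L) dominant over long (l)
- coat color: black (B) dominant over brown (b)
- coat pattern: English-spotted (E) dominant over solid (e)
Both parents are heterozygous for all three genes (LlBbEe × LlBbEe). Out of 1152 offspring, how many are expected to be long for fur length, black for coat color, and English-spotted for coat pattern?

Trihybrid cross: LlBbEe × LlBbEe
Each trait segregates independently with a 3:1 phenotypic ratio, so each gene contributes 3/4 (dominant) or 1/4 (recessive).
Target: long (fur length), black (coat color), English-spotted (coat pattern)
Probability = product of independent per-trait probabilities
= 1/4 × 3/4 × 3/4 = 9/64
Expected count = 9/64 × 1152 = 162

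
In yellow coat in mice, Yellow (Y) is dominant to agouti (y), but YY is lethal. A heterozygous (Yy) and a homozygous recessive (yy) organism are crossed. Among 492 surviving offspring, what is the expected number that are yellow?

Cross: Yy × yy
Punnett square offspring (before lethality): 2 Yy, 2 yy
No YY offspring are produced in this cross.
yellow: 2 out of 4 → fraction 1/2
Expected count = 1/2 × 492 = 246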